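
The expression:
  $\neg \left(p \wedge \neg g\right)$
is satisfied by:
  {g: True, p: False}
  {p: False, g: False}
  {p: True, g: True}


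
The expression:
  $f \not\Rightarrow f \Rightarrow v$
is always true.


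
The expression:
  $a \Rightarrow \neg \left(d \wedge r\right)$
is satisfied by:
  {d: False, a: False, r: False}
  {r: True, d: False, a: False}
  {a: True, d: False, r: False}
  {r: True, a: True, d: False}
  {d: True, r: False, a: False}
  {r: True, d: True, a: False}
  {a: True, d: True, r: False}


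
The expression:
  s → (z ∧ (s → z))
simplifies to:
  z ∨ ¬s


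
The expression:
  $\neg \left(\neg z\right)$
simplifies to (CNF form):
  $z$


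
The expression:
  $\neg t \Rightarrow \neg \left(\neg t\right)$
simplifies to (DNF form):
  $t$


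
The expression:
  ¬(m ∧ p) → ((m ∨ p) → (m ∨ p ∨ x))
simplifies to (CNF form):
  True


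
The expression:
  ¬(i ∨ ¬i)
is never true.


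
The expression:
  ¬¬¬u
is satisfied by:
  {u: False}


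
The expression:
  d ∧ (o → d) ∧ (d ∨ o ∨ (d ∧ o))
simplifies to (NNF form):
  d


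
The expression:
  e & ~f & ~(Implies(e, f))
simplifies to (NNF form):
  e & ~f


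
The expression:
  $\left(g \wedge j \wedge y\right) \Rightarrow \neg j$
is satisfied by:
  {g: False, y: False, j: False}
  {j: True, g: False, y: False}
  {y: True, g: False, j: False}
  {j: True, y: True, g: False}
  {g: True, j: False, y: False}
  {j: True, g: True, y: False}
  {y: True, g: True, j: False}


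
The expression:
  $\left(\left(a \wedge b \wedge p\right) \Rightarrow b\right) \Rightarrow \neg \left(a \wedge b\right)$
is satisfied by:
  {a: False, b: False}
  {b: True, a: False}
  {a: True, b: False}


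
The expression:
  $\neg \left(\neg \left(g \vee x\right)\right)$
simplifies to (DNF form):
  $g \vee x$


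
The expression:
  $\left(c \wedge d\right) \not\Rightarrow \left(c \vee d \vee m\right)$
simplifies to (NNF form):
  $\text{False}$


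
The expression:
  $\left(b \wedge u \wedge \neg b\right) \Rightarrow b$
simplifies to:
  $\text{True}$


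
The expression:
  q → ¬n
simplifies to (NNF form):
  ¬n ∨ ¬q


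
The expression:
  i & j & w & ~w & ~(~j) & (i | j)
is never true.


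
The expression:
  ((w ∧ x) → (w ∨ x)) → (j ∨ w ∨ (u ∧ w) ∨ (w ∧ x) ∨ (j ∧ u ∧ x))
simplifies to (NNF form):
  j ∨ w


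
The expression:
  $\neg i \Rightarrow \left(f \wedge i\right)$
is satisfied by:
  {i: True}


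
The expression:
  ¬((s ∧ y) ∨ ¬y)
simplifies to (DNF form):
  y ∧ ¬s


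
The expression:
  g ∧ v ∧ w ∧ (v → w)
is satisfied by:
  {w: True, g: True, v: True}


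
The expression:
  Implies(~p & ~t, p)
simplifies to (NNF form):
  p | t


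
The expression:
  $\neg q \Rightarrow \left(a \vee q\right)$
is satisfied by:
  {a: True, q: True}
  {a: True, q: False}
  {q: True, a: False}


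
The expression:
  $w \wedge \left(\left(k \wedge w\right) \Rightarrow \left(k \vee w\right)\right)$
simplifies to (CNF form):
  $w$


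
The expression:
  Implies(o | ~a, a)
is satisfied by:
  {a: True}


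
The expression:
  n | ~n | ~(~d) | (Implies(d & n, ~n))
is always true.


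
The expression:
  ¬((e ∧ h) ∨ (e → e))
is never true.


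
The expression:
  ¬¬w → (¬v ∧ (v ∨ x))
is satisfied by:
  {x: True, v: False, w: False}
  {v: False, w: False, x: False}
  {x: True, v: True, w: False}
  {v: True, x: False, w: False}
  {w: True, x: True, v: False}


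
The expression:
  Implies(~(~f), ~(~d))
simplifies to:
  d | ~f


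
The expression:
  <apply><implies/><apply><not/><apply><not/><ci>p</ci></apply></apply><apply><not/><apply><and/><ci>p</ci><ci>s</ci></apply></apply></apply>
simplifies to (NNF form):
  <apply><or/><apply><not/><ci>p</ci></apply><apply><not/><ci>s</ci></apply></apply>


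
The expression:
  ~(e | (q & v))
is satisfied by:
  {v: False, e: False, q: False}
  {q: True, v: False, e: False}
  {v: True, q: False, e: False}


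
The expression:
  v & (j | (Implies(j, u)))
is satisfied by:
  {v: True}


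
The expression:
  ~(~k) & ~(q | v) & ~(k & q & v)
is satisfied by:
  {k: True, q: False, v: False}


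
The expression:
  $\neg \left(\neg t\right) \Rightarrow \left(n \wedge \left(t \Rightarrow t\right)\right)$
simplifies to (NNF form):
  $n \vee \neg t$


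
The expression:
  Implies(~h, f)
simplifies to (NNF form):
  f | h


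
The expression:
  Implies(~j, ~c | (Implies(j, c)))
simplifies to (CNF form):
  True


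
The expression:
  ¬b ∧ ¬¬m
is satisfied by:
  {m: True, b: False}


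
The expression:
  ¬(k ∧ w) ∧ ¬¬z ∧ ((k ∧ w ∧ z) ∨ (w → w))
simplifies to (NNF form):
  z ∧ (¬k ∨ ¬w)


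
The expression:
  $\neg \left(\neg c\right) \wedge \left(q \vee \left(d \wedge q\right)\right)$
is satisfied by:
  {c: True, q: True}


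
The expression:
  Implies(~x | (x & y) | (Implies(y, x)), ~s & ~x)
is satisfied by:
  {x: False, s: False}


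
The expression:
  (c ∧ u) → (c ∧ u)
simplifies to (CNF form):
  True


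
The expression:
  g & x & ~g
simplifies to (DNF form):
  False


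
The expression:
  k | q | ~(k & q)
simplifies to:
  True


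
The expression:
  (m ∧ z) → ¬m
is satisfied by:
  {m: False, z: False}
  {z: True, m: False}
  {m: True, z: False}


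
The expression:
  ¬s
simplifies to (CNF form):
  ¬s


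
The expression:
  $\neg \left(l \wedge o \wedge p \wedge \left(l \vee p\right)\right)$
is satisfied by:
  {l: False, o: False, p: False}
  {p: True, l: False, o: False}
  {o: True, l: False, p: False}
  {p: True, o: True, l: False}
  {l: True, p: False, o: False}
  {p: True, l: True, o: False}
  {o: True, l: True, p: False}


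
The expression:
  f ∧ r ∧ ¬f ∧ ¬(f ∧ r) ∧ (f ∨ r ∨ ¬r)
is never true.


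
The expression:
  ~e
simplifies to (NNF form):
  ~e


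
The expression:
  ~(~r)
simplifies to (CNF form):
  r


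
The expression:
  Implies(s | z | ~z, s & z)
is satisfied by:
  {z: True, s: True}


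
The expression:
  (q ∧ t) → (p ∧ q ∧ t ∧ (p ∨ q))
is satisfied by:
  {p: True, t: False, q: False}
  {p: False, t: False, q: False}
  {q: True, p: True, t: False}
  {q: True, p: False, t: False}
  {t: True, p: True, q: False}
  {t: True, p: False, q: False}
  {t: True, q: True, p: True}


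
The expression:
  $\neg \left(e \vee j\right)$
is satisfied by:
  {e: False, j: False}


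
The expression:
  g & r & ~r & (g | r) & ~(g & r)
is never true.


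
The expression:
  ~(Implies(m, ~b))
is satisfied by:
  {m: True, b: True}


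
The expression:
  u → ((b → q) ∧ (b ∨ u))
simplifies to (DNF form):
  q ∨ ¬b ∨ ¬u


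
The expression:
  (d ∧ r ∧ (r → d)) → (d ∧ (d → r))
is always true.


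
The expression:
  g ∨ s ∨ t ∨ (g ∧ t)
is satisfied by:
  {t: True, g: True, s: True}
  {t: True, g: True, s: False}
  {t: True, s: True, g: False}
  {t: True, s: False, g: False}
  {g: True, s: True, t: False}
  {g: True, s: False, t: False}
  {s: True, g: False, t: False}


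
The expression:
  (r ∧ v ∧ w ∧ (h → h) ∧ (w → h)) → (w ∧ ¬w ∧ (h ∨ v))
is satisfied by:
  {w: False, v: False, r: False, h: False}
  {h: True, w: False, v: False, r: False}
  {r: True, w: False, v: False, h: False}
  {h: True, r: True, w: False, v: False}
  {v: True, h: False, w: False, r: False}
  {h: True, v: True, w: False, r: False}
  {r: True, v: True, h: False, w: False}
  {h: True, r: True, v: True, w: False}
  {w: True, r: False, v: False, h: False}
  {h: True, w: True, r: False, v: False}
  {r: True, w: True, h: False, v: False}
  {h: True, r: True, w: True, v: False}
  {v: True, w: True, r: False, h: False}
  {h: True, v: True, w: True, r: False}
  {r: True, v: True, w: True, h: False}


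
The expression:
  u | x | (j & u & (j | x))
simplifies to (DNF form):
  u | x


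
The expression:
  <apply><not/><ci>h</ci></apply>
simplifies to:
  <apply><not/><ci>h</ci></apply>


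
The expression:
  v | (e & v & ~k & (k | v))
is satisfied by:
  {v: True}


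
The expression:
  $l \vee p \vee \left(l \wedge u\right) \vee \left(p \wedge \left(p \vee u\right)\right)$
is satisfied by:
  {l: True, p: True}
  {l: True, p: False}
  {p: True, l: False}


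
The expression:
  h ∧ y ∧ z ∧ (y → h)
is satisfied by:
  {h: True, z: True, y: True}


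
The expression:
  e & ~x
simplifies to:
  e & ~x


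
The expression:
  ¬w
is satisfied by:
  {w: False}


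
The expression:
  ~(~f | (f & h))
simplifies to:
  f & ~h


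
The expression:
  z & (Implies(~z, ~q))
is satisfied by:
  {z: True}


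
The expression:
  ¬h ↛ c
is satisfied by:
  {h: False, c: False}


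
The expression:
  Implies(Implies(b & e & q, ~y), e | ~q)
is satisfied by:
  {e: True, q: False}
  {q: False, e: False}
  {q: True, e: True}


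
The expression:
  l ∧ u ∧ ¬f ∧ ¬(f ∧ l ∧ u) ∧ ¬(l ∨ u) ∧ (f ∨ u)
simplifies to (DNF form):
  False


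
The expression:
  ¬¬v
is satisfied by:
  {v: True}


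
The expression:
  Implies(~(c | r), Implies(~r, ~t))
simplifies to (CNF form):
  c | r | ~t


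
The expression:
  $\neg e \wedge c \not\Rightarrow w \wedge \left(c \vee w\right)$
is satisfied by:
  {c: True, e: False, w: False}


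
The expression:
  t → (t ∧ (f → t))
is always true.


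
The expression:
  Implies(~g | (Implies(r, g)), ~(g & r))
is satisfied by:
  {g: False, r: False}
  {r: True, g: False}
  {g: True, r: False}


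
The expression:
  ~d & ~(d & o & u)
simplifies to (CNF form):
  ~d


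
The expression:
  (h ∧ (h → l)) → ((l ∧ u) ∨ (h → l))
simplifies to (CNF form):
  True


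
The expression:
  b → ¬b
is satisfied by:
  {b: False}


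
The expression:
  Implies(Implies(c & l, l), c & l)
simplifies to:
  c & l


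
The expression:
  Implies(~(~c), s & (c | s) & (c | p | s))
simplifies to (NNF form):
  s | ~c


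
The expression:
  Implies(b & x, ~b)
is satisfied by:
  {x: False, b: False}
  {b: True, x: False}
  {x: True, b: False}


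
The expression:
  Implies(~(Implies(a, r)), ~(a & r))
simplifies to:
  True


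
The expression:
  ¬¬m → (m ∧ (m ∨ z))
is always true.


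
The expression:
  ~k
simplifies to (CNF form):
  ~k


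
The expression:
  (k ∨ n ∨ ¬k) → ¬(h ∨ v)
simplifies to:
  ¬h ∧ ¬v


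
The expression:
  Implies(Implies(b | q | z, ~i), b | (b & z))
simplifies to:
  b | (i & q) | (i & z)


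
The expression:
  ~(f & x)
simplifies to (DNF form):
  ~f | ~x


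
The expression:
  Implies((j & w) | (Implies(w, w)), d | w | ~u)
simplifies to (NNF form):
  d | w | ~u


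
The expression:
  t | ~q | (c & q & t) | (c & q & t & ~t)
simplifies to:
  t | ~q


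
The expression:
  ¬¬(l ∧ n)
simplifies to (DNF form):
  l ∧ n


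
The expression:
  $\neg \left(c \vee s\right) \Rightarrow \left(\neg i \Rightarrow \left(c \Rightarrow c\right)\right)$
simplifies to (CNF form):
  $\text{True}$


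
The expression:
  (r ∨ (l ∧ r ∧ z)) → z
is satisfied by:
  {z: True, r: False}
  {r: False, z: False}
  {r: True, z: True}


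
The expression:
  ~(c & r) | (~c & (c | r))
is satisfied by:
  {c: False, r: False}
  {r: True, c: False}
  {c: True, r: False}


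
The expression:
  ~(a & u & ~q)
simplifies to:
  q | ~a | ~u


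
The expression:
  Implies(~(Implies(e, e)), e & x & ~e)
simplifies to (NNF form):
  True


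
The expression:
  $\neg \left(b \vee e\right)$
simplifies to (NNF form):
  $\neg b \wedge \neg e$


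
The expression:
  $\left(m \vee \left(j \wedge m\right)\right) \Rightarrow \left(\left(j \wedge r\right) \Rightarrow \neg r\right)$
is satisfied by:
  {m: False, r: False, j: False}
  {j: True, m: False, r: False}
  {r: True, m: False, j: False}
  {j: True, r: True, m: False}
  {m: True, j: False, r: False}
  {j: True, m: True, r: False}
  {r: True, m: True, j: False}


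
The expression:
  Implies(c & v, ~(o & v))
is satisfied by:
  {v: False, o: False, c: False}
  {c: True, v: False, o: False}
  {o: True, v: False, c: False}
  {c: True, o: True, v: False}
  {v: True, c: False, o: False}
  {c: True, v: True, o: False}
  {o: True, v: True, c: False}


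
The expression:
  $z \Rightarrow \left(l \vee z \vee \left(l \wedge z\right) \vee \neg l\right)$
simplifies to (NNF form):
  $\text{True}$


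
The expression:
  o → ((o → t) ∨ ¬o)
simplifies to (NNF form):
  t ∨ ¬o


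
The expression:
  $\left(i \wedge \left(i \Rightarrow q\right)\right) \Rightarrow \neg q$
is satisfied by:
  {q: False, i: False}
  {i: True, q: False}
  {q: True, i: False}


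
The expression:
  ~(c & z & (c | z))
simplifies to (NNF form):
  ~c | ~z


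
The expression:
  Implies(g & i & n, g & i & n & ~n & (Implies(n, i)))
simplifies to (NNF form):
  ~g | ~i | ~n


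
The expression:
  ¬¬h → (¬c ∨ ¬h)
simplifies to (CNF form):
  ¬c ∨ ¬h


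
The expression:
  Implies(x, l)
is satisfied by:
  {l: True, x: False}
  {x: False, l: False}
  {x: True, l: True}


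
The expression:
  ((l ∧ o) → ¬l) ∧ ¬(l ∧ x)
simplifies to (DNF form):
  (¬o ∧ ¬x) ∨ ¬l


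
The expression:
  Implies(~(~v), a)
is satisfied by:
  {a: True, v: False}
  {v: False, a: False}
  {v: True, a: True}


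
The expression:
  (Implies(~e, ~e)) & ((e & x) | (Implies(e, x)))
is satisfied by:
  {x: True, e: False}
  {e: False, x: False}
  {e: True, x: True}


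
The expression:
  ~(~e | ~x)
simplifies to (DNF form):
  e & x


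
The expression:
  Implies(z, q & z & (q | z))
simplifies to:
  q | ~z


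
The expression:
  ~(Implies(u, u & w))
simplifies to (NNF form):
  u & ~w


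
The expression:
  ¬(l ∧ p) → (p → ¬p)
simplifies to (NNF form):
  l ∨ ¬p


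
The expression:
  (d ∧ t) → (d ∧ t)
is always true.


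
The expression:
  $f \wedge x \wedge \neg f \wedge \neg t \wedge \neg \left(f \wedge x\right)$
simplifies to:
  $\text{False}$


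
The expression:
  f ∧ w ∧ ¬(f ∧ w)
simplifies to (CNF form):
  False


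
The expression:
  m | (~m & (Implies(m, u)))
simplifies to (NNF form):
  True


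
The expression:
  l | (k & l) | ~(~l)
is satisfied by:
  {l: True}


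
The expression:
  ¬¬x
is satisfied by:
  {x: True}


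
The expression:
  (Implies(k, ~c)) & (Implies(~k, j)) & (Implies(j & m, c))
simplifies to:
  (j | k) & (~c | ~k) & (c | ~j | ~m)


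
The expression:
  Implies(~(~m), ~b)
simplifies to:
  ~b | ~m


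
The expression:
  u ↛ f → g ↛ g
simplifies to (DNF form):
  f ∨ ¬u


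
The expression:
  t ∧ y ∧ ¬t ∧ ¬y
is never true.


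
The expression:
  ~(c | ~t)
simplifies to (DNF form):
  t & ~c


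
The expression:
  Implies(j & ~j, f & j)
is always true.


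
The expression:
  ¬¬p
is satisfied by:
  {p: True}


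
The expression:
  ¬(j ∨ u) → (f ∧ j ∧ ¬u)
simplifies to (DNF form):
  j ∨ u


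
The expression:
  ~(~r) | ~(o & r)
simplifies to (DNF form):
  True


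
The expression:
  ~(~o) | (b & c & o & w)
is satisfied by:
  {o: True}


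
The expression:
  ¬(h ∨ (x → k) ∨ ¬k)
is never true.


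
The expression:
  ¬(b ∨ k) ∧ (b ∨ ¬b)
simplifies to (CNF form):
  ¬b ∧ ¬k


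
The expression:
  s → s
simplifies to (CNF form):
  True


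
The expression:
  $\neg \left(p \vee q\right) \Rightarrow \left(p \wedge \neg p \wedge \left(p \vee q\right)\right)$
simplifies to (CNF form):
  $p \vee q$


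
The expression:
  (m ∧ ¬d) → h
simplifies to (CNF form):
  d ∨ h ∨ ¬m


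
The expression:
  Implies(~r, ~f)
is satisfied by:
  {r: True, f: False}
  {f: False, r: False}
  {f: True, r: True}


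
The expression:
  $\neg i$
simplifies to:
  $\neg i$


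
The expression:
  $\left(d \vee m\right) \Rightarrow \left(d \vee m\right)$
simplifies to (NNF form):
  $\text{True}$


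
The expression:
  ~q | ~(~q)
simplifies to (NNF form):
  True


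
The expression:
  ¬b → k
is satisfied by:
  {b: True, k: True}
  {b: True, k: False}
  {k: True, b: False}


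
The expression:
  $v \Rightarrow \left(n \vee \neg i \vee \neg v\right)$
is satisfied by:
  {n: True, v: False, i: False}
  {v: False, i: False, n: False}
  {n: True, i: True, v: False}
  {i: True, v: False, n: False}
  {n: True, v: True, i: False}
  {v: True, n: False, i: False}
  {n: True, i: True, v: True}


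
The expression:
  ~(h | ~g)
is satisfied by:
  {g: True, h: False}


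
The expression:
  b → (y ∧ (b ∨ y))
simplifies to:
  y ∨ ¬b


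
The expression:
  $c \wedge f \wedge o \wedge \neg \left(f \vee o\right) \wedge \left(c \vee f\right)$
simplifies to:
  $\text{False}$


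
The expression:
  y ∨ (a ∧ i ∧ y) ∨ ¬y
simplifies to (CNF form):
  True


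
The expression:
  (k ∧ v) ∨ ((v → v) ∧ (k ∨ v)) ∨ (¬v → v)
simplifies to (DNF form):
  k ∨ v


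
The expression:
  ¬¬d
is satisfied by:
  {d: True}


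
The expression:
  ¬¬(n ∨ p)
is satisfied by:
  {n: True, p: True}
  {n: True, p: False}
  {p: True, n: False}


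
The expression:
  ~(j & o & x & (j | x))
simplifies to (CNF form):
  ~j | ~o | ~x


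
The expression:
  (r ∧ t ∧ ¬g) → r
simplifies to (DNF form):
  True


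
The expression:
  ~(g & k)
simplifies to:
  ~g | ~k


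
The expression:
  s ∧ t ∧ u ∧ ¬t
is never true.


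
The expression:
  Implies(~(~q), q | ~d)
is always true.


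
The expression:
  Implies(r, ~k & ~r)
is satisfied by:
  {r: False}


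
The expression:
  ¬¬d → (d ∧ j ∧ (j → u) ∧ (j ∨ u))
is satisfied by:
  {j: True, u: True, d: False}
  {j: True, u: False, d: False}
  {u: True, j: False, d: False}
  {j: False, u: False, d: False}
  {d: True, j: True, u: True}


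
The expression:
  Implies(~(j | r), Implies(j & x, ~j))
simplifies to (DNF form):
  True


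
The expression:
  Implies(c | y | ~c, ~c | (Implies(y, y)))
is always true.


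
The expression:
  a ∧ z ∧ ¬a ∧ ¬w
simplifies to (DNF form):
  False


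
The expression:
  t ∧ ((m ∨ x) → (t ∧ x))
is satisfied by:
  {t: True, x: True, m: False}
  {t: True, m: False, x: False}
  {t: True, x: True, m: True}


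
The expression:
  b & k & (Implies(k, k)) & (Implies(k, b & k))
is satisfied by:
  {b: True, k: True}


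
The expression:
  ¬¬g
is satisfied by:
  {g: True}


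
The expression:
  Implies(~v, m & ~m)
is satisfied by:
  {v: True}


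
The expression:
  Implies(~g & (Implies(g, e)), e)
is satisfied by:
  {e: True, g: True}
  {e: True, g: False}
  {g: True, e: False}


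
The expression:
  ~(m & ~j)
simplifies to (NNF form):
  j | ~m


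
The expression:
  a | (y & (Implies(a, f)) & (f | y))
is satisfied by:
  {a: True, y: True}
  {a: True, y: False}
  {y: True, a: False}


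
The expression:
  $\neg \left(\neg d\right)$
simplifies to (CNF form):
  $d$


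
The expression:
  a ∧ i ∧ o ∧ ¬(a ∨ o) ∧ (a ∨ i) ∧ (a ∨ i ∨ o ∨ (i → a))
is never true.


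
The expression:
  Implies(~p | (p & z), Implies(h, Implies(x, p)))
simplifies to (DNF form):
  p | ~h | ~x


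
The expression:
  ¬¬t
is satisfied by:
  {t: True}


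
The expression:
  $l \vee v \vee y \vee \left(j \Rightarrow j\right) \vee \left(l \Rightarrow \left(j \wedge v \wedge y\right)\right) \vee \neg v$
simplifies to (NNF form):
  $\text{True}$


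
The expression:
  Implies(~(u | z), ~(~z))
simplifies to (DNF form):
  u | z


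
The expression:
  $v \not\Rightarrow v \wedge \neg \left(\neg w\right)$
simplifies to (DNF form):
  $\text{False}$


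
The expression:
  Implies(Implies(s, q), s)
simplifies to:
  s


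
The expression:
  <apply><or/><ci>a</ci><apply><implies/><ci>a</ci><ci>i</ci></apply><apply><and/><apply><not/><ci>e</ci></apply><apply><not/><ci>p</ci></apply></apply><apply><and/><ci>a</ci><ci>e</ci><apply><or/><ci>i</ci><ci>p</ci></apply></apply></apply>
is always true.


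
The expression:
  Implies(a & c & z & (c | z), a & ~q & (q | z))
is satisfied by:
  {c: False, z: False, a: False, q: False}
  {q: True, c: False, z: False, a: False}
  {a: True, c: False, z: False, q: False}
  {q: True, a: True, c: False, z: False}
  {z: True, q: False, c: False, a: False}
  {q: True, z: True, c: False, a: False}
  {a: True, z: True, q: False, c: False}
  {q: True, a: True, z: True, c: False}
  {c: True, a: False, z: False, q: False}
  {q: True, c: True, a: False, z: False}
  {a: True, c: True, q: False, z: False}
  {q: True, a: True, c: True, z: False}
  {z: True, c: True, a: False, q: False}
  {q: True, z: True, c: True, a: False}
  {a: True, z: True, c: True, q: False}


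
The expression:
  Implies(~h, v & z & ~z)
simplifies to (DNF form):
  h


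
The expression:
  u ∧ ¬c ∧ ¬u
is never true.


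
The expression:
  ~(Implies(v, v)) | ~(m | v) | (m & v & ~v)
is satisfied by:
  {v: False, m: False}


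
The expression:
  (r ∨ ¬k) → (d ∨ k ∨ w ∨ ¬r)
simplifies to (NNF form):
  d ∨ k ∨ w ∨ ¬r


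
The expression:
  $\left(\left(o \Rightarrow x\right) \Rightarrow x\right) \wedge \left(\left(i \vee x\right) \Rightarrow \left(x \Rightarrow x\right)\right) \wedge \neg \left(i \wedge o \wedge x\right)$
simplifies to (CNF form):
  $\left(o \vee x\right) \wedge \left(x \vee \neg x\right) \wedge \left(o \vee x \vee \neg i\right) \wedge \left(o \vee x \vee \neg o\right) \wedge \left(o \vee \neg i \vee \neg o\right) \wedge \left(x \vee \neg i \vee \neg x\right) \wedge \left(x \vee \neg o \vee \neg x\right) \wedge \left(\neg i \vee \neg o \vee \neg x\right)$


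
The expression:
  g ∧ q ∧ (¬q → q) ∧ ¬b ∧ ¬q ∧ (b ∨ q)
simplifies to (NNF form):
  False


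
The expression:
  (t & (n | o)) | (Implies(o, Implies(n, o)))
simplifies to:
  True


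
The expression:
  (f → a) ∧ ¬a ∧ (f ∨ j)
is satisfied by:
  {j: True, f: False, a: False}


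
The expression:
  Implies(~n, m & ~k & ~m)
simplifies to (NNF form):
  n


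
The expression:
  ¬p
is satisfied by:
  {p: False}


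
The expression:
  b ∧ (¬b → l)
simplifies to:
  b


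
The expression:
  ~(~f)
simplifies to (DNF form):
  f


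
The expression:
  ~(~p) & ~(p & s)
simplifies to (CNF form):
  p & ~s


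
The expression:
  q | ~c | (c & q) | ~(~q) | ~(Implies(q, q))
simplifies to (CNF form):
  q | ~c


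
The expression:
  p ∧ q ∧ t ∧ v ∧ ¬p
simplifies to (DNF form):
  False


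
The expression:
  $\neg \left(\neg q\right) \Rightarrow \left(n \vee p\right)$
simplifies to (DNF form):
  $n \vee p \vee \neg q$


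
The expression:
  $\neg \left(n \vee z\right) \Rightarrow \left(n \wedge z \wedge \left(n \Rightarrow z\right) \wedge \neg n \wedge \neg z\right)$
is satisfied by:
  {n: True, z: True}
  {n: True, z: False}
  {z: True, n: False}


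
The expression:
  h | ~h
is always true.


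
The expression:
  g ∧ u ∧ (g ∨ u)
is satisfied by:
  {u: True, g: True}


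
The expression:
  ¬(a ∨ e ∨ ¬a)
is never true.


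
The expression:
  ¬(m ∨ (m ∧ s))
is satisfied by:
  {m: False}


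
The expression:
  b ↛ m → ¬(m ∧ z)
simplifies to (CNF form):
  True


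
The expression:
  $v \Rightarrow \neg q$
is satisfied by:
  {v: False, q: False}
  {q: True, v: False}
  {v: True, q: False}


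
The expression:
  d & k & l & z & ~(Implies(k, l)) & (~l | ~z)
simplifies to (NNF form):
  False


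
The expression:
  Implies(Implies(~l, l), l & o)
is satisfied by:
  {o: True, l: False}
  {l: False, o: False}
  {l: True, o: True}


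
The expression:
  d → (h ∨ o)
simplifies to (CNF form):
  h ∨ o ∨ ¬d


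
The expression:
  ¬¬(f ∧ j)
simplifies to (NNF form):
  f ∧ j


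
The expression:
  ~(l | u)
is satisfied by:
  {u: False, l: False}


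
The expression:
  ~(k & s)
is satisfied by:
  {s: False, k: False}
  {k: True, s: False}
  {s: True, k: False}


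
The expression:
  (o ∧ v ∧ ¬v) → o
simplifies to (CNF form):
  True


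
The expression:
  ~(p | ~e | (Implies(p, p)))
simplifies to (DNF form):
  False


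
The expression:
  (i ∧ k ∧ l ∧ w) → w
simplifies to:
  True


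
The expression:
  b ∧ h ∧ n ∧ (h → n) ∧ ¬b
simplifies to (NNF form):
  False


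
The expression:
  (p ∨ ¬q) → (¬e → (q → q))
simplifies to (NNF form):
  True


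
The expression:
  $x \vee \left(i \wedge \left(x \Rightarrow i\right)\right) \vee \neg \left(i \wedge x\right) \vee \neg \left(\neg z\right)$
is always true.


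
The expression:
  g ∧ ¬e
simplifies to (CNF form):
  g ∧ ¬e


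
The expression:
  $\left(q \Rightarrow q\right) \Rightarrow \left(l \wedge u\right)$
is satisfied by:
  {u: True, l: True}


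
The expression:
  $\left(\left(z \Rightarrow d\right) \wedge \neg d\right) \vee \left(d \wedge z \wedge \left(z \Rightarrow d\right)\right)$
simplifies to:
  $\left(d \wedge z\right) \vee \left(\neg d \wedge \neg z\right)$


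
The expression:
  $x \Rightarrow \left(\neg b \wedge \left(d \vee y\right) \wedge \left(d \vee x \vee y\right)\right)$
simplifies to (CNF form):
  $\left(\neg b \vee \neg x\right) \wedge \left(d \vee y \vee \neg x\right) \wedge \left(d \vee \neg b \vee \neg x\right) \wedge \left(y \vee \neg b \vee \neg x\right)$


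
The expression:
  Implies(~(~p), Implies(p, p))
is always true.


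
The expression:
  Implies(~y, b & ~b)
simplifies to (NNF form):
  y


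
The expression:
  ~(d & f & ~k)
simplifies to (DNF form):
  k | ~d | ~f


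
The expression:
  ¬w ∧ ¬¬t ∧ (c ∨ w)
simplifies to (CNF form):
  c ∧ t ∧ ¬w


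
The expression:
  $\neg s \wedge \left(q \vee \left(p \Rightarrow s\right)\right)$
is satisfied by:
  {q: True, p: False, s: False}
  {p: False, s: False, q: False}
  {q: True, p: True, s: False}


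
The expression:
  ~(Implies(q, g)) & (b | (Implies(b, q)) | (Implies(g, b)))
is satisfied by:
  {q: True, g: False}


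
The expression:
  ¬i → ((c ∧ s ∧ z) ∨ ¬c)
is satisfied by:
  {i: True, s: True, z: True, c: False}
  {i: True, s: True, z: False, c: False}
  {i: True, z: True, c: False, s: False}
  {i: True, z: False, c: False, s: False}
  {s: True, z: True, c: False, i: False}
  {s: True, z: False, c: False, i: False}
  {z: True, s: False, c: False, i: False}
  {z: False, s: False, c: False, i: False}
  {i: True, s: True, c: True, z: True}
  {i: True, s: True, c: True, z: False}
  {i: True, c: True, z: True, s: False}
  {i: True, c: True, z: False, s: False}
  {s: True, c: True, z: True, i: False}


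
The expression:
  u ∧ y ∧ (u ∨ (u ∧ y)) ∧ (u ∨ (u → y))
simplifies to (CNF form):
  u ∧ y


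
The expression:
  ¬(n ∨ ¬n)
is never true.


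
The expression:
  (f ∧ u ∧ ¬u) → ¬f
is always true.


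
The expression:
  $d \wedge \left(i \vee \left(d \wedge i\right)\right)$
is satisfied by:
  {i: True, d: True}


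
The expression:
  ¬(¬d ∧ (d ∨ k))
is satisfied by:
  {d: True, k: False}
  {k: False, d: False}
  {k: True, d: True}


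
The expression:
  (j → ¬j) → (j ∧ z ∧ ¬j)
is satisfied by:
  {j: True}


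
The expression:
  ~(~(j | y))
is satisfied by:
  {y: True, j: True}
  {y: True, j: False}
  {j: True, y: False}


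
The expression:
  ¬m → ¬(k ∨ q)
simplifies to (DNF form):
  m ∨ (¬k ∧ ¬q)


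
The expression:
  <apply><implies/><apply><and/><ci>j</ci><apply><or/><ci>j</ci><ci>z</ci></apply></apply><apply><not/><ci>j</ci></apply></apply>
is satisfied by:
  {j: False}


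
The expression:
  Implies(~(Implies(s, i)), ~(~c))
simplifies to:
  c | i | ~s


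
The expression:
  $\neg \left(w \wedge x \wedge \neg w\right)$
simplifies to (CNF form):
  $\text{True}$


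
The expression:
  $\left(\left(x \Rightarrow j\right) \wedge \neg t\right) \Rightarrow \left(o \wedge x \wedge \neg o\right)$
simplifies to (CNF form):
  $\left(t \vee x\right) \wedge \left(t \vee \neg j\right)$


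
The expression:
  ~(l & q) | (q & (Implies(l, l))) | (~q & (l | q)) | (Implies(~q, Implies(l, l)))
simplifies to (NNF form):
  True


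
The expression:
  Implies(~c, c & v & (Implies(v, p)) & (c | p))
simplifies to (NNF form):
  c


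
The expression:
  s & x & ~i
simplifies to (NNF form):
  s & x & ~i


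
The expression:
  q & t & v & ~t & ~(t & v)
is never true.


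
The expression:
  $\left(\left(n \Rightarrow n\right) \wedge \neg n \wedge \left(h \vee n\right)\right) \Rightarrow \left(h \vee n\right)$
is always true.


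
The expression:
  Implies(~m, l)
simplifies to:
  l | m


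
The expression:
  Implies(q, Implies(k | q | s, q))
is always true.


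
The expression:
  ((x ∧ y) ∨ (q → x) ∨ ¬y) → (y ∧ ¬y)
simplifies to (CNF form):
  q ∧ y ∧ ¬x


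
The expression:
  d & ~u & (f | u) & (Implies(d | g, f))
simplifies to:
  d & f & ~u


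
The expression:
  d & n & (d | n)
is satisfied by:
  {d: True, n: True}


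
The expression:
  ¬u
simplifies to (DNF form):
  ¬u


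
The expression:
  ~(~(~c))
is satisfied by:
  {c: False}


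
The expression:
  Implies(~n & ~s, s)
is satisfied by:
  {n: True, s: True}
  {n: True, s: False}
  {s: True, n: False}


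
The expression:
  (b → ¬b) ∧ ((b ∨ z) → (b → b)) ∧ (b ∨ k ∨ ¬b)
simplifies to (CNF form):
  ¬b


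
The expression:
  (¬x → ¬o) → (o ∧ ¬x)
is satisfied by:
  {o: True, x: False}


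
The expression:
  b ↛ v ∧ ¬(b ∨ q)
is never true.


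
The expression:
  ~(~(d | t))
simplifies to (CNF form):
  d | t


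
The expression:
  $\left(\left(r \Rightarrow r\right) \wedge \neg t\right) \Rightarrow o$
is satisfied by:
  {t: True, o: True}
  {t: True, o: False}
  {o: True, t: False}


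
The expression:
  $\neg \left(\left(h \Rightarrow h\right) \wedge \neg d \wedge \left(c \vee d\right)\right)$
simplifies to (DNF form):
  $d \vee \neg c$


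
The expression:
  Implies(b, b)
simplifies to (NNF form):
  True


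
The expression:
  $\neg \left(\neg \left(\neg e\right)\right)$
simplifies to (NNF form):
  $\neg e$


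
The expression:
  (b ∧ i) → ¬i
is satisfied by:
  {b: False, i: False}
  {i: True, b: False}
  {b: True, i: False}


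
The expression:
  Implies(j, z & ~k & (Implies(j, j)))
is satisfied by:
  {z: True, j: False, k: False}
  {z: False, j: False, k: False}
  {k: True, z: True, j: False}
  {k: True, z: False, j: False}
  {j: True, z: True, k: False}


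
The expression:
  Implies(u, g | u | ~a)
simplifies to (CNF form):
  True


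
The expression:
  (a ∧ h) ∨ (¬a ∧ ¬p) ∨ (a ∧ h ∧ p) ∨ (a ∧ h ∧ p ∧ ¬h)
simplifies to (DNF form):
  (a ∧ h) ∨ (¬a ∧ ¬p)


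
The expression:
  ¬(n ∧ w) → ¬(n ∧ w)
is always true.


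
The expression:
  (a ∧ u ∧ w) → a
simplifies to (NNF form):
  True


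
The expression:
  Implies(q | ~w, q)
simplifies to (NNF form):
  q | w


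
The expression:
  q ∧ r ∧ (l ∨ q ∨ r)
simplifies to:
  q ∧ r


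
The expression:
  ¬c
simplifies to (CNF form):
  ¬c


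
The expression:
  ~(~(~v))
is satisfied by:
  {v: False}


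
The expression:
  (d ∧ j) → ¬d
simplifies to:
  ¬d ∨ ¬j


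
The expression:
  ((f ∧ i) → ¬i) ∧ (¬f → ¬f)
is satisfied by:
  {i: False, f: False}
  {f: True, i: False}
  {i: True, f: False}


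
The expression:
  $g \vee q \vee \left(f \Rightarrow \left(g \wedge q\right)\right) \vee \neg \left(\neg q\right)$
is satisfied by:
  {q: True, g: True, f: False}
  {q: True, g: False, f: False}
  {g: True, q: False, f: False}
  {q: False, g: False, f: False}
  {f: True, q: True, g: True}
  {f: True, q: True, g: False}
  {f: True, g: True, q: False}


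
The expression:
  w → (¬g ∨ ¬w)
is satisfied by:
  {w: False, g: False}
  {g: True, w: False}
  {w: True, g: False}


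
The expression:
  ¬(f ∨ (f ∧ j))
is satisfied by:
  {f: False}


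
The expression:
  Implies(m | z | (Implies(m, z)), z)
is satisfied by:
  {z: True}


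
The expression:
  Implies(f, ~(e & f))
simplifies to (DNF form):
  ~e | ~f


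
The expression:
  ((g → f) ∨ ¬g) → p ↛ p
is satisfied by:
  {g: True, f: False}


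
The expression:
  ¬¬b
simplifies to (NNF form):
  b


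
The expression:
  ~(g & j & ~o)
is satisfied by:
  {o: True, g: False, j: False}
  {g: False, j: False, o: False}
  {j: True, o: True, g: False}
  {j: True, g: False, o: False}
  {o: True, g: True, j: False}
  {g: True, o: False, j: False}
  {j: True, g: True, o: True}


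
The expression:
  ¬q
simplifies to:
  ¬q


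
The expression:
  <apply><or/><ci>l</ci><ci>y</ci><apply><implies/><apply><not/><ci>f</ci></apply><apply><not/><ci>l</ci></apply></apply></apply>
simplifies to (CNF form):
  <true/>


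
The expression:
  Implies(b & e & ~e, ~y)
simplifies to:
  True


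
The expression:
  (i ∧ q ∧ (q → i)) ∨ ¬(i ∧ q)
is always true.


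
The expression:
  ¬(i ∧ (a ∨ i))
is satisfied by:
  {i: False}


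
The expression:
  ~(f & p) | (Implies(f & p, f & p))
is always true.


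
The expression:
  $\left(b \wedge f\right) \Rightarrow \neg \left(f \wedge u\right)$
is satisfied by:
  {u: False, b: False, f: False}
  {f: True, u: False, b: False}
  {b: True, u: False, f: False}
  {f: True, b: True, u: False}
  {u: True, f: False, b: False}
  {f: True, u: True, b: False}
  {b: True, u: True, f: False}


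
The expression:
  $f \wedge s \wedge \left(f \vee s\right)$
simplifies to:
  $f \wedge s$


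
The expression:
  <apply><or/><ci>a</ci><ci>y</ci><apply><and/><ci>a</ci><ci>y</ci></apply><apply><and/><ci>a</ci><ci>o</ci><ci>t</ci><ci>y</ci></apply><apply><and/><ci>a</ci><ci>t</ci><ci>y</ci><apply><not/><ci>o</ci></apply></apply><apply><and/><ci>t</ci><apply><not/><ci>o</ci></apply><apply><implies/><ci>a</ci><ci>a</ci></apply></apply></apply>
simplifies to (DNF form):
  <apply><or/><ci>a</ci><ci>y</ci><apply><and/><ci>t</ci><apply><not/><ci>o</ci></apply></apply></apply>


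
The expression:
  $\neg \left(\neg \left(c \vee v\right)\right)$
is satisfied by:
  {c: True, v: True}
  {c: True, v: False}
  {v: True, c: False}


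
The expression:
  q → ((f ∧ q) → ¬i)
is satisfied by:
  {q: False, i: False, f: False}
  {f: True, q: False, i: False}
  {i: True, q: False, f: False}
  {f: True, i: True, q: False}
  {q: True, f: False, i: False}
  {f: True, q: True, i: False}
  {i: True, q: True, f: False}


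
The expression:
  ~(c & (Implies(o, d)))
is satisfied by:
  {o: True, c: False, d: False}
  {o: False, c: False, d: False}
  {d: True, o: True, c: False}
  {d: True, o: False, c: False}
  {c: True, o: True, d: False}


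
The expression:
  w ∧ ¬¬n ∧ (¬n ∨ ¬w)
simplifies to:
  False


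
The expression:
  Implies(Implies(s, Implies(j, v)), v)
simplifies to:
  v | (j & s)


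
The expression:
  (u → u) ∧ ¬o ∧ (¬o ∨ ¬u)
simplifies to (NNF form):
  ¬o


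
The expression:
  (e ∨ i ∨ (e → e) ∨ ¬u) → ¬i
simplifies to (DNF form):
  ¬i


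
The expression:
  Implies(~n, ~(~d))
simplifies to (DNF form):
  d | n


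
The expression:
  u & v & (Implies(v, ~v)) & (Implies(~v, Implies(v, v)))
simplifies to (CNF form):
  False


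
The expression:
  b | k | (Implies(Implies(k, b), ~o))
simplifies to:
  b | k | ~o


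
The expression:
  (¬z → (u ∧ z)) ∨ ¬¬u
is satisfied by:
  {z: True, u: True}
  {z: True, u: False}
  {u: True, z: False}


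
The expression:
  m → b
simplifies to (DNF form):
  b ∨ ¬m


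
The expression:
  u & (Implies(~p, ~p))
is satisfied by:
  {u: True}


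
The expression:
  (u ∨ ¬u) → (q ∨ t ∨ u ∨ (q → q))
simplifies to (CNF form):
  True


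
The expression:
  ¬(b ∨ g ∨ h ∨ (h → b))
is never true.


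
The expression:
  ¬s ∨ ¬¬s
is always true.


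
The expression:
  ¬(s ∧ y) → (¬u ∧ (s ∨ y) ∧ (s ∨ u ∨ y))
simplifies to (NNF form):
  (s ∧ y) ∨ (s ∧ ¬u) ∨ (y ∧ ¬u)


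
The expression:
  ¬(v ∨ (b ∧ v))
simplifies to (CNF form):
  ¬v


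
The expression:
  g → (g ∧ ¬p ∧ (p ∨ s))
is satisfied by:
  {s: True, g: False, p: False}
  {s: False, g: False, p: False}
  {p: True, s: True, g: False}
  {p: True, s: False, g: False}
  {g: True, s: True, p: False}


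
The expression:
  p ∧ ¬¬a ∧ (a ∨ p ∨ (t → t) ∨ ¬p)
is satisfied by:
  {a: True, p: True}


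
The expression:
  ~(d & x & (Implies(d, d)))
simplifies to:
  ~d | ~x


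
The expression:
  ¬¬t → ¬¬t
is always true.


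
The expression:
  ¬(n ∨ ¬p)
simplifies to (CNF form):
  p ∧ ¬n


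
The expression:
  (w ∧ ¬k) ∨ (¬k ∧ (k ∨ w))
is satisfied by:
  {w: True, k: False}


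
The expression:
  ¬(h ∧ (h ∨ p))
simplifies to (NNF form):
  ¬h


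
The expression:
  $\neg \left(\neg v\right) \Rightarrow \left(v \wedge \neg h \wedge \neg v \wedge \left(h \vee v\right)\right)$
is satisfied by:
  {v: False}


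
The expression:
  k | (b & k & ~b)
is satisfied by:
  {k: True}


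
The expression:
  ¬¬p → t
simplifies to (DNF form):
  t ∨ ¬p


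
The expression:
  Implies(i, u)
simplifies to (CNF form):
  u | ~i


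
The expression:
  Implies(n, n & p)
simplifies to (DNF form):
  p | ~n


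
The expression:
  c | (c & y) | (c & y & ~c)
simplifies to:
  c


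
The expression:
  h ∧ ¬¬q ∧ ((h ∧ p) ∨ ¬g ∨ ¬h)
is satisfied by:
  {h: True, p: True, q: True, g: False}
  {h: True, q: True, g: False, p: False}
  {h: True, p: True, g: True, q: True}


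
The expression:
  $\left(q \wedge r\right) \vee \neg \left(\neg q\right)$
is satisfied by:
  {q: True}


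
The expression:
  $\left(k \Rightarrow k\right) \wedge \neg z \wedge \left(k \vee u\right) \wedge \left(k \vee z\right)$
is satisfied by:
  {k: True, z: False}


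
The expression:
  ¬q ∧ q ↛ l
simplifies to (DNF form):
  False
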